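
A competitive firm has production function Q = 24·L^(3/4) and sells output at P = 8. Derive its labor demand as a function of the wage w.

MP_L = (3/4)·24·L^(-1/4) = 18·L^(-1/4).
Setting P·MP_L = w: 144·L^(-1/4) = w.
Solving for L: L^(-1/4) = w/144, so L = (144/w)^(4).

L(w) = (144/w)^(4)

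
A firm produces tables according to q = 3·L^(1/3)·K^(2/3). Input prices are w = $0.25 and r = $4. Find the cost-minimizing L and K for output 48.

Cost minimization requires the marginal rate of technical substitution to equal the input-price ratio: MP_L/MP_K = w/r.
Here MP_L/MP_K = (1/3)·(K/L)/(2/3) = 0.5·(K/L). Setting this equal to 0.25/4 = 0.0625 gives K = 0.125L.
Substituting into q = 48: 3·L^(1/3)·(0.125L)^(2/3) = 48.
Solving, L = 64 and K = 8.

L* = 64, K* = 8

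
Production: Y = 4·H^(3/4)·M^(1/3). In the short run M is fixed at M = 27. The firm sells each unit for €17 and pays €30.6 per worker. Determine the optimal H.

With M = 27, MP_H = (3/4)·4·H^(-1/4)·27^(1/3) = 9·H^(-1/4).
Profit maximization for a price taker requires P·MP_H = w: 17·9·H^(-1/4) = 30.6.
So H^(-1/4) = 0.2, which gives H = 625.

H* = 625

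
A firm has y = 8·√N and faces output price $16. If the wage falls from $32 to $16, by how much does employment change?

From P·MP_N = w with MP_N = 4·N^(-1/2), the labor demand is N(w) = (64/w)^(2).
At w = 32: N = 4. At w = 16: N = 16.
ΔN = 16 − 4 = 12.

ΔN = 12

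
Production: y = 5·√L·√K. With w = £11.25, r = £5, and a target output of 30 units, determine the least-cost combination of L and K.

Cost minimization requires the marginal rate of technical substitution to equal the input-price ratio: MP_L/MP_K = w/r.
Here MP_L/MP_K = (1/2)·(K/L)/(1/2) = (K/L). Setting this equal to 11.25/5 = 2.25 gives K = 2.25L.
Substituting into y = 30: 5·L^(1/2)·(2.25L)^(1/2) = 30.
Solving, L = 4 and K = 9.

L* = 4, K* = 9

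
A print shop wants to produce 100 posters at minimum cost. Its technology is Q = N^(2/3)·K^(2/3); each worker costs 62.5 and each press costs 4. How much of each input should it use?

Cost minimization requires the marginal rate of technical substitution to equal the input-price ratio: MP_N/MP_K = w/r.
Here MP_N/MP_K = (2/3)·(K/N)/(2/3) = (K/N). Setting this equal to 62.5/4 = 15.625 gives K = 15.625N.
Substituting into Q = 100: N^(2/3)·(15.625N)^(2/3) = 100.
Solving, N = 8 and K = 125.

N* = 8, K* = 125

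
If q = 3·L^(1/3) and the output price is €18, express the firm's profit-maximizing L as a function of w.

L(w) = (18/w)^(3/2)

MP_L = (1/3)·3·L^(-2/3) = L^(-2/3).
Setting P·MP_L = w: 18·L^(-2/3) = w.
Solving for L: L^(-2/3) = w/18, so L = (18/w)^(3/2).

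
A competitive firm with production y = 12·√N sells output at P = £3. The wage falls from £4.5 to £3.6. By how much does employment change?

ΔN = 9

From P·MP_N = w with MP_N = 6·N^(-1/2), the labor demand is N(w) = (18/w)^(2).
At w = 4.5: N = 16. At w = 3.6: N = 25.
ΔN = 25 − 16 = 9.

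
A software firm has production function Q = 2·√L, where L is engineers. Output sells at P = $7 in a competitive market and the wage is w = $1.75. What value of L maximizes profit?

L* = 16

MP_L = (1/2)·2·L^(-1/2) = L^(-1/2).
Profit maximization for a price taker requires P·MP_L = w: 7·L^(-1/2) = 1.75.
So L^(-1/2) = 0.25, which gives L = 16.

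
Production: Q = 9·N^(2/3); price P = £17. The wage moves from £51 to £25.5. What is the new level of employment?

N* = 64

From P·MP_N = w with MP_N = 6·N^(-1/3), the labor demand is N(w) = (102/w)^(3).
At w = 51: N = 8. At w = 25.5: N = 64.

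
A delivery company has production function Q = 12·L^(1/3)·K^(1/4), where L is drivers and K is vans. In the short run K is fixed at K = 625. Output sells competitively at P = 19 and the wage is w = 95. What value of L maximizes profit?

With K = 625, MP_L = (1/3)·12·L^(-2/3)·625^(1/4) = 20·L^(-2/3).
Profit maximization for a price taker requires P·MP_L = w: 19·20·L^(-2/3) = 95.
So L^(-2/3) = 0.25, which gives L = 8.

L* = 8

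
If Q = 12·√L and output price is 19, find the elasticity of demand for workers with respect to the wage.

MP_L = (1/2)·12·L^(-1/2), so P·MP_L = w gives 114·L^(-1/2) = w.
Solving, L(w) = (114/w)^(2). This is a constant-elasticity form: L ∝ w^(−2), so ε = −2.

ε = -2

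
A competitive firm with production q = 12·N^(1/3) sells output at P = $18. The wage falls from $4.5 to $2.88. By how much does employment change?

From P·MP_N = w with MP_N = 4·N^(-2/3), the labor demand is N(w) = (72/w)^(3/2).
At w = 4.5: N = 64. At w = 2.88: N = 125.
ΔN = 125 − 64 = 61.

ΔN = 61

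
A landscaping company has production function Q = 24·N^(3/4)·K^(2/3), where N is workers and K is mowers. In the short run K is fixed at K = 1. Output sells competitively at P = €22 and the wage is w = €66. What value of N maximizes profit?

With K = 1, MP_N = (3/4)·24·N^(-1/4)·1^(2/3) = 18·N^(-1/4).
Profit maximization for a price taker requires P·MP_N = w: 22·18·N^(-1/4) = 66.
So N^(-1/4) = 1/6, which gives N = 1296.

N* = 1296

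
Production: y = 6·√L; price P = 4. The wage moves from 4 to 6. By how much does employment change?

From P·MP_L = w with MP_L = 3·L^(-1/2), the labor demand is L(w) = (12/w)^(2).
At w = 4: L = 9. At w = 6: L = 4.
ΔL = 4 − 9 = -5.

ΔL = -5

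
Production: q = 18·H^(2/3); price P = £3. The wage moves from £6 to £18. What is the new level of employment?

H* = 8

From P·MP_H = w with MP_H = 12·H^(-1/3), the labor demand is H(w) = (36/w)^(3).
At w = 6: H = 216. At w = 18: H = 8.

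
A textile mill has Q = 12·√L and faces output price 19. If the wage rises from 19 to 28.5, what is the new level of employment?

L* = 16

From P·MP_L = w with MP_L = 6·L^(-1/2), the labor demand is L(w) = (114/w)^(2).
At w = 19: L = 36. At w = 28.5: L = 16.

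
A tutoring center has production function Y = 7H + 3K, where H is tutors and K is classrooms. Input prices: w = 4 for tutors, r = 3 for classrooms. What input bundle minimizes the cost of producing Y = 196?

The inputs are perfect substitutes, so the firm uses whichever has the lower cost per unit of output.
Cost per unit of output via H is w/7 = 4/7; via K it is r/3 = 1. H is cheaper.
Producing Y = 196 with H alone: H = 28, K = 0.

H* = 28, K* = 0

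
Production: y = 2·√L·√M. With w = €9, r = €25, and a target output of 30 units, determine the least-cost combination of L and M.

L* = 25, M* = 9

Cost minimization requires the marginal rate of technical substitution to equal the input-price ratio: MP_L/MP_M = w/r.
Here MP_L/MP_M = (1/2)·(M/L)/(1/2) = (M/L). Setting this equal to 9/25 = 0.36 gives M = 0.36L.
Substituting into y = 30: 2·L^(1/2)·(0.36L)^(1/2) = 30.
Solving, L = 25 and M = 9.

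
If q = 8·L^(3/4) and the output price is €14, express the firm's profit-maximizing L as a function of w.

L(w) = (84/w)^(4)

MP_L = (3/4)·8·L^(-1/4) = 6·L^(-1/4).
Setting P·MP_L = w: 84·L^(-1/4) = w.
Solving for L: L^(-1/4) = w/84, so L = (84/w)^(4).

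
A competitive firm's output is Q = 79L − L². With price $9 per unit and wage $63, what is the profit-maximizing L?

L* = 36

The marginal product of L is MP_L = 79 − 2L.
A price-taking firm hires until the value of the marginal product equals the wage: P·MP_L = w, so 9·(79 − 2L) = 63.
Then 79 − 2L = 7, giving L = 36.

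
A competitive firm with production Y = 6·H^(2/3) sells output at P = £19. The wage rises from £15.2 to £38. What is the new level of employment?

H* = 8

From P·MP_H = w with MP_H = 4·H^(-1/3), the labor demand is H(w) = (76/w)^(3).
At w = 15.2: H = 125. At w = 38: H = 8.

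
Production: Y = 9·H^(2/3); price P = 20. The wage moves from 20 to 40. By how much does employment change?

From P·MP_H = w with MP_H = 6·H^(-1/3), the labor demand is H(w) = (120/w)^(3).
At w = 20: H = 216. At w = 40: H = 27.
ΔH = 27 − 216 = -189.

ΔH = -189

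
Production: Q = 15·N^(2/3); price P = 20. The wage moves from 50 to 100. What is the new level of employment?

From P·MP_N = w with MP_N = 10·N^(-1/3), the labor demand is N(w) = (200/w)^(3).
At w = 50: N = 64. At w = 100: N = 8.

N* = 8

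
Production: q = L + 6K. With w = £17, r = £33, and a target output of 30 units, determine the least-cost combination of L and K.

L* = 0, K* = 5

The inputs are perfect substitutes, so the firm uses whichever has the lower cost per unit of output.
Cost per unit of output via L is 17; via K it is 5.5. K is cheaper.
Producing q = 30 with K alone: L = 0, K = 5.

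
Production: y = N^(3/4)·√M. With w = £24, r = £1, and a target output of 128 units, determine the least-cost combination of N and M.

N* = 16, M* = 256

Cost minimization requires the marginal rate of technical substitution to equal the input-price ratio: MP_N/MP_M = w/r.
Here MP_N/MP_M = (3/4)·(M/N)/(1/2) = 1.5·(M/N). Setting this equal to 24/1 = 24 gives M = 16N.
Substituting into y = 128: N^(3/4)·(16N)^(1/2) = 128.
Solving, N = 16 and M = 256.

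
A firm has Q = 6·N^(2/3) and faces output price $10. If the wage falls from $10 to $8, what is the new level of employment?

From P·MP_N = w with MP_N = 4·N^(-1/3), the labor demand is N(w) = (40/w)^(3).
At w = 10: N = 64. At w = 8: N = 125.

N* = 125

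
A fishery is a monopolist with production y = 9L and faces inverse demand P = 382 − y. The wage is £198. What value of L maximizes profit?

Marginal revenue from the inverse demand is MR = 382 − 2y.
The marginal product is MP_L = 9.
A monopolist hires until marginal revenue product equals the wage: MR·MP_L = w.
(382 − 18L)·9 = 198, so L = 20.

L* = 20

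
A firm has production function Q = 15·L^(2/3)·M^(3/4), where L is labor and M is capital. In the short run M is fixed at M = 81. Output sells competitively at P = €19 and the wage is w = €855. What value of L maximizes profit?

With M = 81, MP_L = (2/3)·15·L^(-1/3)·81^(3/4) = 270·L^(-1/3).
Profit maximization for a price taker requires P·MP_L = w: 19·270·L^(-1/3) = 855.
So L^(-1/3) = 1/6, which gives L = 216.

L* = 216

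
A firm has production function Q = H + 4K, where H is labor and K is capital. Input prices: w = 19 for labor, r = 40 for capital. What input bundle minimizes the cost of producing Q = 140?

H* = 0, K* = 35

The inputs are perfect substitutes, so the firm uses whichever has the lower cost per unit of output.
Cost per unit of output via H is 19; via K it is 10. K is cheaper.
Producing Q = 140 with K alone: H = 0, K = 35.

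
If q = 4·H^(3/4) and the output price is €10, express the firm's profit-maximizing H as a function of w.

MP_H = (3/4)·4·H^(-1/4) = 3·H^(-1/4).
Setting P·MP_H = w: 30·H^(-1/4) = w.
Solving for H: H^(-1/4) = w/30, so H = (30/w)^(4).

H(w) = 810000/w^(4)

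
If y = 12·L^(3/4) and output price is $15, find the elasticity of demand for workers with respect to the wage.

ε = -4

MP_L = (3/4)·12·L^(-1/4), so P·MP_L = w gives 135·L^(-1/4) = w.
Solving, L(w) = (135/w)^(4). This is a constant-elasticity form: L ∝ w^(−4), so ε = −4.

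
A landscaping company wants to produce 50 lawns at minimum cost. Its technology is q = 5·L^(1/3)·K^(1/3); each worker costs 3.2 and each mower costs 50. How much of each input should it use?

Cost minimization requires the marginal rate of technical substitution to equal the input-price ratio: MP_L/MP_K = w/r.
Here MP_L/MP_K = (1/3)·(K/L)/(1/3) = (K/L). Setting this equal to 3.2/50 = 0.064 gives K = 0.064L.
Substituting into q = 50: 5·L^(1/3)·(0.064L)^(1/3) = 50.
Solving, L = 125 and K = 8.

L* = 125, K* = 8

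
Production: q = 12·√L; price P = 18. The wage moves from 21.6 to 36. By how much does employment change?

ΔL = -16

From P·MP_L = w with MP_L = 6·L^(-1/2), the labor demand is L(w) = (108/w)^(2).
At w = 21.6: L = 25. At w = 36: L = 9.
ΔL = 9 − 25 = -16.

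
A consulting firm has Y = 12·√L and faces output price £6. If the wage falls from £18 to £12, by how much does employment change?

ΔL = 5

From P·MP_L = w with MP_L = 6·L^(-1/2), the labor demand is L(w) = (36/w)^(2).
At w = 18: L = 4. At w = 12: L = 9.
ΔL = 9 − 4 = 5.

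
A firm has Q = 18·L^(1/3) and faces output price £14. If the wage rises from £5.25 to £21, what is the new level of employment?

L* = 8

From P·MP_L = w with MP_L = 6·L^(-2/3), the labor demand is L(w) = (84/w)^(3/2).
At w = 5.25: L = 64. At w = 21: L = 8.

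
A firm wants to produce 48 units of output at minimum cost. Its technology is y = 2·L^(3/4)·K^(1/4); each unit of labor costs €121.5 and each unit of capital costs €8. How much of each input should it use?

Cost minimization requires the marginal rate of technical substitution to equal the input-price ratio: MP_L/MP_K = w/r.
Here MP_L/MP_K = (3/4)·(K/L)/(1/4) = 3·(K/L). Setting this equal to 121.5/8 = 15.1875 gives K = 5.0625L.
Substituting into y = 48: 2·L^(3/4)·(5.0625L)^(1/4) = 48.
Solving, L = 16 and K = 81.

L* = 16, K* = 81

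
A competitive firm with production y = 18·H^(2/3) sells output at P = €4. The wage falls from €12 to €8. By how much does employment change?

From P·MP_H = w with MP_H = 12·H^(-1/3), the labor demand is H(w) = (48/w)^(3).
At w = 12: H = 64. At w = 8: H = 216.
ΔH = 216 − 64 = 152.

ΔH = 152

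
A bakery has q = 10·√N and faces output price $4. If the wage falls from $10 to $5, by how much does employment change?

From P·MP_N = w with MP_N = 5·N^(-1/2), the labor demand is N(w) = (20/w)^(2).
At w = 10: N = 4. At w = 5: N = 16.
ΔN = 16 − 4 = 12.

ΔN = 12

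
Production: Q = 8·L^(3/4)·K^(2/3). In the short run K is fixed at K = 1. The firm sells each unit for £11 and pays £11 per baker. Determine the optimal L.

With K = 1, MP_L = (3/4)·8·L^(-1/4)·1^(2/3) = 6·L^(-1/4).
Profit maximization for a price taker requires P·MP_L = w: 11·6·L^(-1/4) = 11.
So L^(-1/4) = 1/6, which gives L = 1296.

L* = 1296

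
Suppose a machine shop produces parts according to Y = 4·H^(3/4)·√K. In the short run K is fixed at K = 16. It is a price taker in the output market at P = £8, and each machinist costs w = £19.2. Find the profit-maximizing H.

With K = 16, MP_H = (3/4)·4·H^(-1/4)·16^(1/2) = 12·H^(-1/4).
Profit maximization for a price taker requires P·MP_H = w: 8·12·H^(-1/4) = 19.2.
So H^(-1/4) = 0.2, which gives H = 625.

H* = 625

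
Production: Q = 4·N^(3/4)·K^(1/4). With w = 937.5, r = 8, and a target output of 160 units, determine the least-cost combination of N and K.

Cost minimization requires the marginal rate of technical substitution to equal the input-price ratio: MP_N/MP_K = w/r.
Here MP_N/MP_K = (3/4)·(K/N)/(1/4) = 3·(K/N). Setting this equal to 937.5/8 = 117.1875 gives K = 39.0625N.
Substituting into Q = 160: 4·N^(3/4)·(39.0625N)^(1/4) = 160.
Solving, N = 16 and K = 625.

N* = 16, K* = 625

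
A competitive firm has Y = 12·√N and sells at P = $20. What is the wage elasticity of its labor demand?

MP_N = (1/2)·12·N^(-1/2), so P·MP_N = w gives 120·N^(-1/2) = w.
Solving, N(w) = (120/w)^(2). This is a constant-elasticity form: N ∝ w^(−2), so ε = −2.

ε = -2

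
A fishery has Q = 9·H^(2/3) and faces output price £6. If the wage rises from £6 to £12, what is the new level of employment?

From P·MP_H = w with MP_H = 6·H^(-1/3), the labor demand is H(w) = (36/w)^(3).
At w = 6: H = 216. At w = 12: H = 27.

H* = 27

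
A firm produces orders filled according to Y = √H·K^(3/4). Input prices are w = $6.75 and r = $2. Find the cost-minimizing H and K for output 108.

H* = 16, K* = 81

Cost minimization requires the marginal rate of technical substitution to equal the input-price ratio: MP_H/MP_K = w/r.
Here MP_H/MP_K = (1/2)·(K/H)/(3/4) = (2/3)·(K/H). Setting this equal to 6.75/2 = 3.375 gives K = 5.0625H.
Substituting into Y = 108: H^(1/2)·(5.0625H)^(3/4) = 108.
Solving, H = 16 and K = 81.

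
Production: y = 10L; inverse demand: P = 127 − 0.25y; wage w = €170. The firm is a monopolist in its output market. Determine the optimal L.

L* = 22

Marginal revenue from the inverse demand is MR = 127 − 0.5y.
The marginal product is MP_L = 10.
A monopolist hires until marginal revenue product equals the wage: MR·MP_L = w.
(127 − 5L)·10 = 170, so L = 22.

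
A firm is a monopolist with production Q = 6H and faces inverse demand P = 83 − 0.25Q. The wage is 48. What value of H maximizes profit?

H* = 25

Marginal revenue from the inverse demand is MR = 83 − 0.5Q.
The marginal product is MP_H = 6.
A monopolist hires until marginal revenue product equals the wage: MR·MP_H = w.
(83 − 3H)·6 = 48, so H = 25.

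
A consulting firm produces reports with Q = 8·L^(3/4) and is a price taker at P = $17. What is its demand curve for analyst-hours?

MP_L = (3/4)·8·L^(-1/4) = 6·L^(-1/4).
Setting P·MP_L = w: 102·L^(-1/4) = w.
Solving for L: L^(-1/4) = w/102, so L = (102/w)^(4).

L(w) = (102/w)^(4)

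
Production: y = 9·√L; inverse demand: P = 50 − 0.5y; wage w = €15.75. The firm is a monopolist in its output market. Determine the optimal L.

Marginal revenue from the inverse demand is MR = 50 − y.
The marginal product is MP_L = 4.5·L^(-1/2).
A monopolist hires until marginal revenue product equals the wage: MR·MP_L = w.
At L, y = 9·√L. Substituting and solving: (50 − 9·√L)·4.5·L^(-1/2) = 15.75 gives L = 16.

L* = 16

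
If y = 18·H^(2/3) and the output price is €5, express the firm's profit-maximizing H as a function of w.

H(w) = 216000/w³

MP_H = (2/3)·18·H^(-1/3) = 12·H^(-1/3).
Setting P·MP_H = w: 60·H^(-1/3) = w.
Solving for H: H^(-1/3) = w/60, so H = (60/w)^(3).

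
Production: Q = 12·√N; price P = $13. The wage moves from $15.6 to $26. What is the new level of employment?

N* = 9

From P·MP_N = w with MP_N = 6·N^(-1/2), the labor demand is N(w) = (78/w)^(2).
At w = 15.6: N = 25. At w = 26: N = 9.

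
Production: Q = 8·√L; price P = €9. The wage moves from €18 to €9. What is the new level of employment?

L* = 16

From P·MP_L = w with MP_L = 4·L^(-1/2), the labor demand is L(w) = (36/w)^(2).
At w = 18: L = 4. At w = 9: L = 16.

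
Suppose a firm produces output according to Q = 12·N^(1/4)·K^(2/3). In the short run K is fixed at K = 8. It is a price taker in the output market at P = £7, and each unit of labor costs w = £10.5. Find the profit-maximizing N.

With K = 8, MP_N = (1/4)·12·N^(-3/4)·8^(2/3) = 12·N^(-3/4).
Profit maximization for a price taker requires P·MP_N = w: 7·12·N^(-3/4) = 10.5.
So N^(-3/4) = 0.125, which gives N = 16.

N* = 16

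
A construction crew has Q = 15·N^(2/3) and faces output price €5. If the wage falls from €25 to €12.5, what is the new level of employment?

N* = 64

From P·MP_N = w with MP_N = 10·N^(-1/3), the labor demand is N(w) = (50/w)^(3).
At w = 25: N = 8. At w = 12.5: N = 64.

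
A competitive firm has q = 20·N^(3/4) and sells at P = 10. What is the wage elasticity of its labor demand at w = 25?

MP_N = (3/4)·20·N^(-1/4), so P·MP_N = w gives 150·N^(-1/4) = w.
Solving, N(w) = (150/w)^(4). This is a constant-elasticity form: N ∝ w^(−4), so ε = −4.

ε = -4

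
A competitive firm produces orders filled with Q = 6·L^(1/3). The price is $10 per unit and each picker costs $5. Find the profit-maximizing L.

MP_L = (1/3)·6·L^(-2/3) = 2·L^(-2/3).
Profit maximization for a price taker requires P·MP_L = w: 10·2·L^(-2/3) = 5.
So L^(-2/3) = 0.25, which gives L = 8.

L* = 8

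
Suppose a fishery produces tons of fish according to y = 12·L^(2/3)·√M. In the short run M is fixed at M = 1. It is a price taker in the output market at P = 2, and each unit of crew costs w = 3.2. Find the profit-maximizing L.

With M = 1, MP_L = (2/3)·12·L^(-1/3)·1^(1/2) = 8·L^(-1/3).
Profit maximization for a price taker requires P·MP_L = w: 2·8·L^(-1/3) = 3.2.
So L^(-1/3) = 0.2, which gives L = 125.

L* = 125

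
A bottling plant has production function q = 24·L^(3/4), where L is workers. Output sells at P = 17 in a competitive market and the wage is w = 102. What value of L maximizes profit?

MP_L = (3/4)·24·L^(-1/4) = 18·L^(-1/4).
Profit maximization for a price taker requires P·MP_L = w: 17·18·L^(-1/4) = 102.
So L^(-1/4) = 1/3, which gives L = 81.

L* = 81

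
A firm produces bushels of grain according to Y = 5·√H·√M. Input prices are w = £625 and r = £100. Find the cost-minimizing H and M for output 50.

H* = 4, M* = 25

Cost minimization requires the marginal rate of technical substitution to equal the input-price ratio: MP_H/MP_M = w/r.
Here MP_H/MP_M = (1/2)·(M/H)/(1/2) = (M/H). Setting this equal to 625/100 = 6.25 gives M = 6.25H.
Substituting into Y = 50: 5·H^(1/2)·(6.25H)^(1/2) = 50.
Solving, H = 4 and M = 25.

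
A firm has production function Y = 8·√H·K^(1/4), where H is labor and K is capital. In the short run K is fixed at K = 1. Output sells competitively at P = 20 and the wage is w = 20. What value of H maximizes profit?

H* = 16

With K = 1, MP_H = (1/2)·8·H^(-1/2)·1^(1/4) = 4·H^(-1/2).
Profit maximization for a price taker requires P·MP_H = w: 20·4·H^(-1/2) = 20.
So H^(-1/2) = 0.25, which gives H = 16.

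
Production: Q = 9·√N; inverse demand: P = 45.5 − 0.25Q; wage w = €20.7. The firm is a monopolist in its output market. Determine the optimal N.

Marginal revenue from the inverse demand is MR = 45.5 − 0.5Q.
The marginal product is MP_N = 4.5·N^(-1/2).
A monopolist hires until marginal revenue product equals the wage: MR·MP_N = w.
At N, Q = 9·√N. Substituting and solving: (45.5 − 4.5·√N)·4.5·N^(-1/2) = 20.7 gives N = 25.

N* = 25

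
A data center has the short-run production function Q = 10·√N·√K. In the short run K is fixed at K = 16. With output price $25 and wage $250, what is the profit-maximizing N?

N* = 4

With K = 16, MP_N = (1/2)·10·N^(-1/2)·16^(1/2) = 20·N^(-1/2).
Profit maximization for a price taker requires P·MP_N = w: 25·20·N^(-1/2) = 250.
So N^(-1/2) = 0.5, which gives N = 4.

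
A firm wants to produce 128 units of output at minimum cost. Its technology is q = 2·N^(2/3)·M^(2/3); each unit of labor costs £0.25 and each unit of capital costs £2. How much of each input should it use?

Cost minimization requires the marginal rate of technical substitution to equal the input-price ratio: MP_N/MP_M = w/r.
Here MP_N/MP_M = (2/3)·(M/N)/(2/3) = (M/N). Setting this equal to 0.25/2 = 0.125 gives M = 0.125N.
Substituting into q = 128: 2·N^(2/3)·(0.125N)^(2/3) = 128.
Solving, N = 64 and M = 8.

N* = 64, M* = 8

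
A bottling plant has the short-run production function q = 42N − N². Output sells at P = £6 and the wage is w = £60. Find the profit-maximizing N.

N* = 16

The marginal product of N is MP_N = 42 − 2N.
A price-taking firm hires until the value of the marginal product equals the wage: P·MP_N = w, so 6·(42 − 2N) = 60.
Then 42 − 2N = 10, giving N = 16.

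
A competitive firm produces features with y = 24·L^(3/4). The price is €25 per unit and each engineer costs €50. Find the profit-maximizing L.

MP_L = (3/4)·24·L^(-1/4) = 18·L^(-1/4).
Profit maximization for a price taker requires P·MP_L = w: 25·18·L^(-1/4) = 50.
So L^(-1/4) = 1/9, which gives L = 6561.

L* = 6561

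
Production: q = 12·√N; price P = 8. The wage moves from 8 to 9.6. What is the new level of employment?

N* = 25

From P·MP_N = w with MP_N = 6·N^(-1/2), the labor demand is N(w) = (48/w)^(2).
At w = 8: N = 36. At w = 9.6: N = 25.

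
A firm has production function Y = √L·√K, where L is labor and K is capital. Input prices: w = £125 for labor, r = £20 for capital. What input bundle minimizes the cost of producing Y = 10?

L* = 4, K* = 25

Cost minimization requires the marginal rate of technical substitution to equal the input-price ratio: MP_L/MP_K = w/r.
Here MP_L/MP_K = (1/2)·(K/L)/(1/2) = (K/L). Setting this equal to 125/20 = 6.25 gives K = 6.25L.
Substituting into Y = 10: L^(1/2)·(6.25L)^(1/2) = 10.
Solving, L = 4 and K = 25.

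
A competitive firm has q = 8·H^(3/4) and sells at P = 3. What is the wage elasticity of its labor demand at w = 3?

ε = -4

MP_H = (3/4)·8·H^(-1/4), so P·MP_H = w gives 18·H^(-1/4) = w.
Solving, H(w) = (18/w)^(4). This is a constant-elasticity form: H ∝ w^(−4), so ε = −4.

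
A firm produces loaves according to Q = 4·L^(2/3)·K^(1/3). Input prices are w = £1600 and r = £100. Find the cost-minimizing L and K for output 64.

L* = 8, K* = 64

Cost minimization requires the marginal rate of technical substitution to equal the input-price ratio: MP_L/MP_K = w/r.
Here MP_L/MP_K = (2/3)·(K/L)/(1/3) = 2·(K/L). Setting this equal to 1600/100 = 16 gives K = 8L.
Substituting into Q = 64: 4·L^(2/3)·(8L)^(1/3) = 64.
Solving, L = 8 and K = 64.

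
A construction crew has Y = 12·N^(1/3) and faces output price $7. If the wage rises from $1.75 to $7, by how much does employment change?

ΔN = -56

From P·MP_N = w with MP_N = 4·N^(-2/3), the labor demand is N(w) = (28/w)^(3/2).
At w = 1.75: N = 64. At w = 7: N = 8.
ΔN = 8 − 64 = -56.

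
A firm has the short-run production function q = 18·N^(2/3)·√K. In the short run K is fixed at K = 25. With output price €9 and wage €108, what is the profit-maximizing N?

With K = 25, MP_N = (2/3)·18·N^(-1/3)·25^(1/2) = 60·N^(-1/3).
Profit maximization for a price taker requires P·MP_N = w: 9·60·N^(-1/3) = 108.
So N^(-1/3) = 0.2, which gives N = 125.

N* = 125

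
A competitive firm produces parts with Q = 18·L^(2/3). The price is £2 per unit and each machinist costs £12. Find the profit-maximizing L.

L* = 8

MP_L = (2/3)·18·L^(-1/3) = 12·L^(-1/3).
Profit maximization for a price taker requires P·MP_L = w: 2·12·L^(-1/3) = 12.
So L^(-1/3) = 0.5, which gives L = 8.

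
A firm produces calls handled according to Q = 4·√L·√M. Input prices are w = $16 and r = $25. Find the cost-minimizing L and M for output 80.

Cost minimization requires the marginal rate of technical substitution to equal the input-price ratio: MP_L/MP_M = w/r.
Here MP_L/MP_M = (1/2)·(M/L)/(1/2) = (M/L). Setting this equal to 16/25 = 0.64 gives M = 0.64L.
Substituting into Q = 80: 4·L^(1/2)·(0.64L)^(1/2) = 80.
Solving, L = 25 and M = 16.

L* = 25, M* = 16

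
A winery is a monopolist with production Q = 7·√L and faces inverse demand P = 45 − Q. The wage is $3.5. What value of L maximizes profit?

Marginal revenue from the inverse demand is MR = 45 − 2Q.
The marginal product is MP_L = 3.5·L^(-1/2).
A monopolist hires until marginal revenue product equals the wage: MR·MP_L = w.
At L, Q = 7·√L. Substituting and solving: (45 − 14·√L)·3.5·L^(-1/2) = 3.5 gives L = 9.

L* = 9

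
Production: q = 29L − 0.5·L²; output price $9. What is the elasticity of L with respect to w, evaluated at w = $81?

From P·MP_L = w with MP_L = 29 − L, labor demand is L(w) = 29 − w/9.
dL/dw = −1/(9) = -1/9.
At w = 81, L = 20, so ε = (dL/dw)·(w/L) = (-1/9)·(81/20) = -0.45.

ε = -0.45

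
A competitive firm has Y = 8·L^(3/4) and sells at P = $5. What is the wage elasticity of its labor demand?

ε = -4

MP_L = (3/4)·8·L^(-1/4), so P·MP_L = w gives 30·L^(-1/4) = w.
Solving, L(w) = (30/w)^(4). This is a constant-elasticity form: L ∝ w^(−4), so ε = −4.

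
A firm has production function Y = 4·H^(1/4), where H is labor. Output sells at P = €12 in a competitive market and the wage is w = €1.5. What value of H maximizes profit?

H* = 16

MP_H = (1/4)·4·H^(-3/4) = H^(-3/4).
Profit maximization for a price taker requires P·MP_H = w: 12·H^(-3/4) = 1.5.
So H^(-3/4) = 0.125, which gives H = 16.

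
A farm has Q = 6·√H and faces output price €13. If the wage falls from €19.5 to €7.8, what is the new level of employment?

H* = 25

From P·MP_H = w with MP_H = 3·H^(-1/2), the labor demand is H(w) = (39/w)^(2).
At w = 19.5: H = 4. At w = 7.8: H = 25.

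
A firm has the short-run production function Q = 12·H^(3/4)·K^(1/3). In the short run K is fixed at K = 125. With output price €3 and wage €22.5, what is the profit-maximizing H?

With K = 125, MP_H = (3/4)·12·H^(-1/4)·125^(1/3) = 45·H^(-1/4).
Profit maximization for a price taker requires P·MP_H = w: 3·45·H^(-1/4) = 22.5.
So H^(-1/4) = 1/6, which gives H = 1296.

H* = 1296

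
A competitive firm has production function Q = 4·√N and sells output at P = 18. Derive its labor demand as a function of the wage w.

MP_N = (1/2)·4·N^(-1/2) = 2·N^(-1/2).
Setting P·MP_N = w: 36·N^(-1/2) = w.
Solving for N: N^(-1/2) = w/36, so N = (36/w)^(2).

N(w) = 1296/w²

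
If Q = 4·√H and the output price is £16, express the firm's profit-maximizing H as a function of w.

MP_H = (1/2)·4·H^(-1/2) = 2·H^(-1/2).
Setting P·MP_H = w: 32·H^(-1/2) = w.
Solving for H: H^(-1/2) = w/32, so H = (32/w)^(2).

H(w) = 1024/w²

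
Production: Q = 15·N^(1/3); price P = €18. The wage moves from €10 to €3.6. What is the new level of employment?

N* = 125

From P·MP_N = w with MP_N = 5·N^(-2/3), the labor demand is N(w) = (90/w)^(3/2).
At w = 10: N = 27. At w = 3.6: N = 125.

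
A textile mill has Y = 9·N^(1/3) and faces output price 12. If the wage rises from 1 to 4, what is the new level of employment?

From P·MP_N = w with MP_N = 3·N^(-2/3), the labor demand is N(w) = (36/w)^(3/2).
At w = 1: N = 216. At w = 4: N = 27.

N* = 27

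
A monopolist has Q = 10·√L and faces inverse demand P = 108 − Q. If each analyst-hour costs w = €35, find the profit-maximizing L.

Marginal revenue from the inverse demand is MR = 108 − 2Q.
The marginal product is MP_L = 5·L^(-1/2).
A monopolist hires until marginal revenue product equals the wage: MR·MP_L = w.
At L, Q = 10·√L. Substituting and solving: (108 − 20·√L)·5·L^(-1/2) = 35 gives L = 16.

L* = 16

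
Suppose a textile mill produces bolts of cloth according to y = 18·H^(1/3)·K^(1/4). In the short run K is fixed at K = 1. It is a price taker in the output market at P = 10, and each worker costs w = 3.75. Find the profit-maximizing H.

With K = 1, MP_H = (1/3)·18·H^(-2/3)·1^(1/4) = 6·H^(-2/3).
Profit maximization for a price taker requires P·MP_H = w: 10·6·H^(-2/3) = 3.75.
So H^(-2/3) = 0.0625, which gives H = 64.

H* = 64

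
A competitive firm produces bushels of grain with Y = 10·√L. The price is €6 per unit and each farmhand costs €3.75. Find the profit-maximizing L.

L* = 64

MP_L = (1/2)·10·L^(-1/2) = 5·L^(-1/2).
Profit maximization for a price taker requires P·MP_L = w: 6·5·L^(-1/2) = 3.75.
So L^(-1/2) = 0.125, which gives L = 64.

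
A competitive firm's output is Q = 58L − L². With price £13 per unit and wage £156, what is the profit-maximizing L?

The marginal product of L is MP_L = 58 − 2L.
A price-taking firm hires until the value of the marginal product equals the wage: P·MP_L = w, so 13·(58 − 2L) = 156.
Then 58 − 2L = 12, giving L = 23.

L* = 23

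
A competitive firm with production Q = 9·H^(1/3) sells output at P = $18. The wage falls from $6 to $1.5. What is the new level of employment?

From P·MP_H = w with MP_H = 3·H^(-2/3), the labor demand is H(w) = (54/w)^(3/2).
At w = 6: H = 27. At w = 1.5: H = 216.

H* = 216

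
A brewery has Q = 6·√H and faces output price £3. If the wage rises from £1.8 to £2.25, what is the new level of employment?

H* = 16

From P·MP_H = w with MP_H = 3·H^(-1/2), the labor demand is H(w) = (9/w)^(2).
At w = 1.8: H = 25. At w = 2.25: H = 16.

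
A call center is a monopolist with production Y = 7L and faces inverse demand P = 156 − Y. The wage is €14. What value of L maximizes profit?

Marginal revenue from the inverse demand is MR = 156 − 2Y.
The marginal product is MP_L = 7.
A monopolist hires until marginal revenue product equals the wage: MR·MP_L = w.
(156 − 14L)·7 = 14, so L = 11.

L* = 11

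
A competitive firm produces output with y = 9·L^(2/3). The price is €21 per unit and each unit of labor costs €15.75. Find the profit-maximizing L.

MP_L = (2/3)·9·L^(-1/3) = 6·L^(-1/3).
Profit maximization for a price taker requires P·MP_L = w: 21·6·L^(-1/3) = 15.75.
So L^(-1/3) = 0.125, which gives L = 512.

L* = 512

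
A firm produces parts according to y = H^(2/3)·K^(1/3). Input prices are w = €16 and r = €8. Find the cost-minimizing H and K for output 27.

H* = 27, K* = 27

Cost minimization requires the marginal rate of technical substitution to equal the input-price ratio: MP_H/MP_K = w/r.
Here MP_H/MP_K = (2/3)·(K/H)/(1/3) = 2·(K/H). Setting this equal to 16/8 = 2 gives K = H.
Substituting into y = 27: H^(2/3)·(H)^(1/3) = 27.
Solving, H = 27 and K = 27.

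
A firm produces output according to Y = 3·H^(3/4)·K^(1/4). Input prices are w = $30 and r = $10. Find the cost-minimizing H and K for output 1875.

H* = 625, K* = 625

Cost minimization requires the marginal rate of technical substitution to equal the input-price ratio: MP_H/MP_K = w/r.
Here MP_H/MP_K = (3/4)·(K/H)/(1/4) = 3·(K/H). Setting this equal to 30/10 = 3 gives K = H.
Substituting into Y = 1875: 3·H^(3/4)·(H)^(1/4) = 1875.
Solving, H = 625 and K = 625.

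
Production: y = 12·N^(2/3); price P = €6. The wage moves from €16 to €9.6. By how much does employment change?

ΔN = 98

From P·MP_N = w with MP_N = 8·N^(-1/3), the labor demand is N(w) = (48/w)^(3).
At w = 16: N = 27. At w = 9.6: N = 125.
ΔN = 125 − 27 = 98.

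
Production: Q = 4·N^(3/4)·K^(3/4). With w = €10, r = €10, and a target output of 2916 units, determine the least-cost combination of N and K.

Cost minimization requires the marginal rate of technical substitution to equal the input-price ratio: MP_N/MP_K = w/r.
Here MP_N/MP_K = (3/4)·(K/N)/(3/4) = (K/N). Setting this equal to 10/10 = 1 gives K = N.
Substituting into Q = 2916: 4·N^(3/4)·(N)^(3/4) = 2916.
Solving, N = 81 and K = 81.

N* = 81, K* = 81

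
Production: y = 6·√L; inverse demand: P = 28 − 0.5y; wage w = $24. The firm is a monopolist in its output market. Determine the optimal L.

Marginal revenue from the inverse demand is MR = 28 − y.
The marginal product is MP_L = 3·L^(-1/2).
A monopolist hires until marginal revenue product equals the wage: MR·MP_L = w.
At L, y = 6·√L. Substituting and solving: (28 − 6·√L)·3·L^(-1/2) = 24 gives L = 4.

L* = 4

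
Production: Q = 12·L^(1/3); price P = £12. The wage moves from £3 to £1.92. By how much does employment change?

From P·MP_L = w with MP_L = 4·L^(-2/3), the labor demand is L(w) = (48/w)^(3/2).
At w = 3: L = 64. At w = 1.92: L = 125.
ΔL = 125 − 64 = 61.

ΔL = 61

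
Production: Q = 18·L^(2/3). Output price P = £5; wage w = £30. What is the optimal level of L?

MP_L = (2/3)·18·L^(-1/3) = 12·L^(-1/3).
Profit maximization for a price taker requires P·MP_L = w: 5·12·L^(-1/3) = 30.
So L^(-1/3) = 0.5, which gives L = 8.

L* = 8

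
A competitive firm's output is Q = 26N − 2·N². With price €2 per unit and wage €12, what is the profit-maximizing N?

N* = 5

The marginal product of N is MP_N = 26 − 4N.
A price-taking firm hires until the value of the marginal product equals the wage: P·MP_N = w, so 2·(26 − 4N) = 12.
Then 26 − 4N = 6, giving N = 5.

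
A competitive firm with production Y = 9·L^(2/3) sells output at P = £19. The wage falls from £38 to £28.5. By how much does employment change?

From P·MP_L = w with MP_L = 6·L^(-1/3), the labor demand is L(w) = (114/w)^(3).
At w = 38: L = 27. At w = 28.5: L = 64.
ΔL = 64 − 27 = 37.

ΔL = 37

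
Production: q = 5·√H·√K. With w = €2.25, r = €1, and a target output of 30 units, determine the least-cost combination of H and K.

Cost minimization requires the marginal rate of technical substitution to equal the input-price ratio: MP_H/MP_K = w/r.
Here MP_H/MP_K = (1/2)·(K/H)/(1/2) = (K/H). Setting this equal to 2.25/1 = 2.25 gives K = 2.25H.
Substituting into q = 30: 5·H^(1/2)·(2.25H)^(1/2) = 30.
Solving, H = 4 and K = 9.

H* = 4, K* = 9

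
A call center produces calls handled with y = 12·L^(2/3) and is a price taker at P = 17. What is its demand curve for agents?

MP_L = (2/3)·12·L^(-1/3) = 8·L^(-1/3).
Setting P·MP_L = w: 136·L^(-1/3) = w.
Solving for L: L^(-1/3) = w/136, so L = (136/w)^(3).

L(w) = 2515456/w³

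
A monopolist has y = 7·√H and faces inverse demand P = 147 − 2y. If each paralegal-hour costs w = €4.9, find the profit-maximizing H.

Marginal revenue from the inverse demand is MR = 147 − 4y.
The marginal product is MP_H = 3.5·H^(-1/2).
A monopolist hires until marginal revenue product equals the wage: MR·MP_H = w.
At H, y = 7·√H. Substituting and solving: (147 − 28·√H)·3.5·H^(-1/2) = 4.9 gives H = 25.

H* = 25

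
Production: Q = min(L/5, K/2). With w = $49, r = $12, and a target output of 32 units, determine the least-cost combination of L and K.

With a fixed-proportions technology, the cost-minimizing bundle uses no slack in either input: L/5 = K/2 = Q.
So L = 5·32 = 160 and K = 2·32 = 64.

L* = 160, K* = 64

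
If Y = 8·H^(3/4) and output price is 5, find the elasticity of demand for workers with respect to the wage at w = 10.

ε = -4

MP_H = (3/4)·8·H^(-1/4), so P·MP_H = w gives 30·H^(-1/4) = w.
Solving, H(w) = (30/w)^(4). This is a constant-elasticity form: H ∝ w^(−4), so ε = −4.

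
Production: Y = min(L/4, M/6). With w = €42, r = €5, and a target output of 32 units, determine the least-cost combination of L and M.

With a fixed-proportions technology, the cost-minimizing bundle uses no slack in either input: L/4 = M/6 = Y.
So L = 4·32 = 128 and M = 6·32 = 192.

L* = 128, M* = 192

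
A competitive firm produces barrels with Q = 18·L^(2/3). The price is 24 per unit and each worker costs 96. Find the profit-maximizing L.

L* = 27

MP_L = (2/3)·18·L^(-1/3) = 12·L^(-1/3).
Profit maximization for a price taker requires P·MP_L = w: 24·12·L^(-1/3) = 96.
So L^(-1/3) = 1/3, which gives L = 27.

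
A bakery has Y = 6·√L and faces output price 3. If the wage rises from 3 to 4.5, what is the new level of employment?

From P·MP_L = w with MP_L = 3·L^(-1/2), the labor demand is L(w) = (9/w)^(2).
At w = 3: L = 9. At w = 4.5: L = 4.

L* = 4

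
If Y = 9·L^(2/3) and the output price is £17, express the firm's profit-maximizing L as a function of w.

L(w) = 1061208/w³

MP_L = (2/3)·9·L^(-1/3) = 6·L^(-1/3).
Setting P·MP_L = w: 102·L^(-1/3) = w.
Solving for L: L^(-1/3) = w/102, so L = (102/w)^(3).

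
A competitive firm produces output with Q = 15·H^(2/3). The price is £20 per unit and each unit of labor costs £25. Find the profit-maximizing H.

H* = 512

MP_H = (2/3)·15·H^(-1/3) = 10·H^(-1/3).
Profit maximization for a price taker requires P·MP_H = w: 20·10·H^(-1/3) = 25.
So H^(-1/3) = 0.125, which gives H = 512.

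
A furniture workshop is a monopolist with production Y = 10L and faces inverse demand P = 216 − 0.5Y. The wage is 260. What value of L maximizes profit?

L* = 19

Marginal revenue from the inverse demand is MR = 216 − Y.
The marginal product is MP_L = 10.
A monopolist hires until marginal revenue product equals the wage: MR·MP_L = w.
(216 − 10L)·10 = 260, so L = 19.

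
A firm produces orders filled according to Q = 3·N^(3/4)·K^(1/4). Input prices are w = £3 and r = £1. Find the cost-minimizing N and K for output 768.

N* = 256, K* = 256

Cost minimization requires the marginal rate of technical substitution to equal the input-price ratio: MP_N/MP_K = w/r.
Here MP_N/MP_K = (3/4)·(K/N)/(1/4) = 3·(K/N). Setting this equal to 3/1 = 3 gives K = N.
Substituting into Q = 768: 3·N^(3/4)·(N)^(1/4) = 768.
Solving, N = 256 and K = 256.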